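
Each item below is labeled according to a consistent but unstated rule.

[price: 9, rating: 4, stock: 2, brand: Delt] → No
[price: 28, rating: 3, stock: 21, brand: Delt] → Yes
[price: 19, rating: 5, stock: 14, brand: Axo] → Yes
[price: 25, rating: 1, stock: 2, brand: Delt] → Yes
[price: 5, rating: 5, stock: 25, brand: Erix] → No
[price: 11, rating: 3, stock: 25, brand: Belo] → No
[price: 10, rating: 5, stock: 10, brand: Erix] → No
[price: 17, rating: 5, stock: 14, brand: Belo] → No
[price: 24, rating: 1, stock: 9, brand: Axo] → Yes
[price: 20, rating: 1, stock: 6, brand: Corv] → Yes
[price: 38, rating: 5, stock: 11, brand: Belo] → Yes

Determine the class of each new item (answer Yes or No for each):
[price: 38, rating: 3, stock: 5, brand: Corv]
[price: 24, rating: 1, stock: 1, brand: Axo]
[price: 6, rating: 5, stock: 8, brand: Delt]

Yes, Yes, No

The pattern is that an item is 'Yes' exactly when: price ≥ 19.
[price: 38, rating: 3, stock: 5, brand: Corv] → price = 38 → Yes. [price: 24, rating: 1, stock: 1, brand: Axo] → price = 24 → Yes. [price: 6, rating: 5, stock: 8, brand: Delt] → price = 6 → No.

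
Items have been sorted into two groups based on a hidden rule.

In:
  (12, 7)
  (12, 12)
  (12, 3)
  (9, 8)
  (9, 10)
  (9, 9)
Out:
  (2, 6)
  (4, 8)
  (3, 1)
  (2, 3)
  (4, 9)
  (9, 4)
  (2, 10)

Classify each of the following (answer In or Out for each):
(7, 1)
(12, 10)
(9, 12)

'In' ⟺ sum ≥ 15.

Out, In, In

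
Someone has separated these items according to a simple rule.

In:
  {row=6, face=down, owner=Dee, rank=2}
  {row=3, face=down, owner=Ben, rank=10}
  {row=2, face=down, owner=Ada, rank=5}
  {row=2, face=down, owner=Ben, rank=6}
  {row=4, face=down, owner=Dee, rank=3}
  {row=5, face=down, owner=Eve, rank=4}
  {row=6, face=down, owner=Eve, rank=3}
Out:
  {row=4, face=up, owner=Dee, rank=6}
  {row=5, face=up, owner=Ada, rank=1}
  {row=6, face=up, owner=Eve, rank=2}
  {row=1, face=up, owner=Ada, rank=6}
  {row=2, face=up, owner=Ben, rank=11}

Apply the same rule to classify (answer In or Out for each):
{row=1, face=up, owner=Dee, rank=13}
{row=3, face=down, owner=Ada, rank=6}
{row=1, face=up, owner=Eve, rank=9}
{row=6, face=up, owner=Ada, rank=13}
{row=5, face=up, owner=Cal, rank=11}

Rule: face is down. This holds for each 'In' example and fails for each 'Out' one.
Out: {row=1, face=up, owner=Dee, rank=13}, since face is up.
In: {row=3, face=down, owner=Ada, rank=6}, since face is down.
Out: {row=1, face=up, owner=Eve, rank=9}, since face is up.
Out: {row=6, face=up, owner=Ada, rank=13}, since face is up.
Out: {row=5, face=up, owner=Cal, rank=11}, since face is up.

Out, In, Out, Out, Out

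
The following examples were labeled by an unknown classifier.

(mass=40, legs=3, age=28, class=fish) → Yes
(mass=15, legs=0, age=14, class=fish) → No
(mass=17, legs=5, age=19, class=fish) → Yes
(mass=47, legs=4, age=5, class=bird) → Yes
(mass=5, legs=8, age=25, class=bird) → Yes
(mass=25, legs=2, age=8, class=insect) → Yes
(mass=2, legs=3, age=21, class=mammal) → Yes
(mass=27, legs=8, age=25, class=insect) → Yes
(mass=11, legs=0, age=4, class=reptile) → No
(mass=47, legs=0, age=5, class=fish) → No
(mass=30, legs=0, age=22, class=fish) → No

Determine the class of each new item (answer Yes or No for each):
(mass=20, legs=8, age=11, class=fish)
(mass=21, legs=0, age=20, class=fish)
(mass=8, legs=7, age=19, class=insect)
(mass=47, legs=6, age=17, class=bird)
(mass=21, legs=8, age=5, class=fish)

The simplest hypothesis consistent with all the labels is: legs ≥ 2.
(mass=20, legs=8, age=11, class=fish): Yes (legs = 8).
(mass=21, legs=0, age=20, class=fish): No (legs = 0).
(mass=8, legs=7, age=19, class=insect): Yes (legs = 7).
(mass=47, legs=6, age=17, class=bird): Yes (legs = 6).
(mass=21, legs=8, age=5, class=fish): Yes (legs = 8).

Yes, No, Yes, Yes, Yes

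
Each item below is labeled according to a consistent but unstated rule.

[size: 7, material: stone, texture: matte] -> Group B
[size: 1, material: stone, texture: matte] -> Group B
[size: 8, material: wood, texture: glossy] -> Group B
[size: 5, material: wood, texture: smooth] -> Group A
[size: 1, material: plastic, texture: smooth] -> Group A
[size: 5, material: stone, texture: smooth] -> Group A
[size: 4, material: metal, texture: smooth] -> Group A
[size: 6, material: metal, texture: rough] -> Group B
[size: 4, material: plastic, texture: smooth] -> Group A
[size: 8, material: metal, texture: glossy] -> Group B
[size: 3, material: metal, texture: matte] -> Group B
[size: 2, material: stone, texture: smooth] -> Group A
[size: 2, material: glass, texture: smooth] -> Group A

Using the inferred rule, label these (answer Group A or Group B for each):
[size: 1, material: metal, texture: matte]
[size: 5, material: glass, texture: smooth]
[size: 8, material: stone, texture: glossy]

Comparing the two groups points to one rule — texture is smooth.
Group B: [size: 1, material: metal, texture: matte], since texture is matte. Group A: [size: 5, material: glass, texture: smooth], since texture is smooth. Group B: [size: 8, material: stone, texture: glossy], since texture is glossy.

Group B, Group A, Group B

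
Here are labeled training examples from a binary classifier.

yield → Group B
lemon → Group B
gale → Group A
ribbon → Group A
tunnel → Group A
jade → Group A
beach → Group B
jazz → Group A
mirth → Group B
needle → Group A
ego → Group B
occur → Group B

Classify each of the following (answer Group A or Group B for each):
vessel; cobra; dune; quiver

Comparing the two groups points to one rule — even length.
vessel — length 6, hence Group A.
cobra — length 5, hence Group B.
dune — length 4, hence Group A.
quiver — length 6, hence Group A.

Group A, Group B, Group A, Group A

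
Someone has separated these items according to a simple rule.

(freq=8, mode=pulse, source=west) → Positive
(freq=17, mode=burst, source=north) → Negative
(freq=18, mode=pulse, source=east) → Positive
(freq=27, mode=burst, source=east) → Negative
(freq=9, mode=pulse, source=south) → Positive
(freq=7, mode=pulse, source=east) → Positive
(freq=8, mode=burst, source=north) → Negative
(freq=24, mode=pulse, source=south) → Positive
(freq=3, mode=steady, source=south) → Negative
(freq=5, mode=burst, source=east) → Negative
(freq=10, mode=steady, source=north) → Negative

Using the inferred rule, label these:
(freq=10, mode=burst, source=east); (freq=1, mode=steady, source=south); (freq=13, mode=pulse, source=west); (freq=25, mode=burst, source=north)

Negative, Negative, Positive, Negative

The simplest hypothesis consistent with all the labels is: mode is pulse.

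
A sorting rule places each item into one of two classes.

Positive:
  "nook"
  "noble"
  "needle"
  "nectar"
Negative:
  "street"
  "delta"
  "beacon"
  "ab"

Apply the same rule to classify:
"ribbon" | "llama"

Negative, Negative

The simplest hypothesis consistent with all the labels is: starts with 'n'.
"ribbon": starts with 'r' — doesn't match, so Negative.
"llama": starts with 'l' — doesn't match, so Negative.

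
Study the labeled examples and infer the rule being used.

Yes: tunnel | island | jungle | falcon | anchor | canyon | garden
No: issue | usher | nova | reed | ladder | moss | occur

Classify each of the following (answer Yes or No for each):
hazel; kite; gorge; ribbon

No, No, No, Yes

'Yes' ⟺ length 6 AND contains 'n'.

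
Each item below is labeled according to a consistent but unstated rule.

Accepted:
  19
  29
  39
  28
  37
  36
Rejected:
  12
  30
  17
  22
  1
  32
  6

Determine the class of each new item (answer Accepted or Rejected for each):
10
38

Rejected, Accepted

The simplest hypothesis consistent with all the labels is: digit sum ≥ 9.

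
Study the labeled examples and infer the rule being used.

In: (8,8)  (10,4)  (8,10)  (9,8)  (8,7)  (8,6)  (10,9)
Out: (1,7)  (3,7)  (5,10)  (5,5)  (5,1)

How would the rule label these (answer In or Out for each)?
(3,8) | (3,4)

One predicate separates the groups cleanly: first ≥ 6.
Out: (3,8), since first 3.
Out: (3,4), since first 3.

Out, Out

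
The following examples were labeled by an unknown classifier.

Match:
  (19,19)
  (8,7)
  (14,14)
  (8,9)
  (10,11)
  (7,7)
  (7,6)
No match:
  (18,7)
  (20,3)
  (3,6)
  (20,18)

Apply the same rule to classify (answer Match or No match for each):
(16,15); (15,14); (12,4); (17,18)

Match, Match, No match, Match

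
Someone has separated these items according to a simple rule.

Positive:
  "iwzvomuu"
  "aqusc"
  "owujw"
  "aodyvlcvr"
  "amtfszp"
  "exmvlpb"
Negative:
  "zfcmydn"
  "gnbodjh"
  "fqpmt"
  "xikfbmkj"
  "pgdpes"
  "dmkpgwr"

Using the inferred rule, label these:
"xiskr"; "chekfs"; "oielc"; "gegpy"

A rule that fits every label: starts with a vowel — true of each 'Positive' example, false of each 'Negative' one.
"xiskr" — starts with 'x', hence Negative. "chekfs" — starts with 'c', hence Negative. "oielc" — starts with 'o', hence Positive. "gegpy" — starts with 'g', hence Negative.

Negative, Negative, Positive, Negative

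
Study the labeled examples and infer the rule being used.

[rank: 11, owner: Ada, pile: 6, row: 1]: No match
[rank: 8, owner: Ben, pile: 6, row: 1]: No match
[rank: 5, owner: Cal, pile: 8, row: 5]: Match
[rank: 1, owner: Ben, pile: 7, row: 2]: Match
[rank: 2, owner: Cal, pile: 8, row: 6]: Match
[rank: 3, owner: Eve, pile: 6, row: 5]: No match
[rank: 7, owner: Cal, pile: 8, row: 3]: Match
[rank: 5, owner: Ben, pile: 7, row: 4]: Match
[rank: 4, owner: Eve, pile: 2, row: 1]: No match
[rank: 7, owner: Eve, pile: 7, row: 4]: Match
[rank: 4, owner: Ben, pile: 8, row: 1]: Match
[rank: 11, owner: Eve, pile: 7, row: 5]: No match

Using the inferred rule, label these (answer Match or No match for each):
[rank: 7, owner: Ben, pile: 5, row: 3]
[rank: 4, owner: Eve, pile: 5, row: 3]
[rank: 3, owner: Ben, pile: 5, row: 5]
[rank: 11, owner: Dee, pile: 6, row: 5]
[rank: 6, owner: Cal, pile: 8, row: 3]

No match, No match, No match, No match, Match

One predicate separates the groups cleanly: pile ≥ 7 AND rank ≤ 7.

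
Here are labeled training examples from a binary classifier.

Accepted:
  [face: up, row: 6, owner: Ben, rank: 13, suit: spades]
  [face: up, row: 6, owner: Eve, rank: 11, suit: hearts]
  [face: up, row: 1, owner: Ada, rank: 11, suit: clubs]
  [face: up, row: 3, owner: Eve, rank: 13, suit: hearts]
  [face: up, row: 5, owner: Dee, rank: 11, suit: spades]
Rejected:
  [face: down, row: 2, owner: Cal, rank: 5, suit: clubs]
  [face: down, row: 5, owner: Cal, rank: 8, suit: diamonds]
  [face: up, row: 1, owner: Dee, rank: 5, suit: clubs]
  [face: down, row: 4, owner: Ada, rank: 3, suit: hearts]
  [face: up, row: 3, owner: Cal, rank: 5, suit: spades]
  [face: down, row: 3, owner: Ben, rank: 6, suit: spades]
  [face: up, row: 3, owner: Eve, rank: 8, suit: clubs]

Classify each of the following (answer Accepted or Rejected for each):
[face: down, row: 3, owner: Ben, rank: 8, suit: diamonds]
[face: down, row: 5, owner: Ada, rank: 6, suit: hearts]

Rejected, Rejected

The classifier is using: rank ≥ 11.
[face: down, row: 3, owner: Ben, rank: 8, suit: diamonds] → rank = 8 → Rejected. [face: down, row: 5, owner: Ada, rank: 6, suit: hearts] → rank = 6 → Rejected.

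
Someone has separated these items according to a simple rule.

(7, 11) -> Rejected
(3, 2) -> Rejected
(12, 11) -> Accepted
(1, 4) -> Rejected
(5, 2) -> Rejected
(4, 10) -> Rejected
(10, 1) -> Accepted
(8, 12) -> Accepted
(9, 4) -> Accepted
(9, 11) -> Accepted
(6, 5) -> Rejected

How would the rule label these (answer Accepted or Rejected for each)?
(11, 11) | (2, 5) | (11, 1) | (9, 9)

Accepted, Rejected, Accepted, Accepted

The pattern is that an item is 'Accepted' exactly when: first ≥ 8.
(11, 11) → first 11 → Accepted.
(2, 5) → first 2 → Rejected.
(11, 1) → first 11 → Accepted.
(9, 9) → first 9 → Accepted.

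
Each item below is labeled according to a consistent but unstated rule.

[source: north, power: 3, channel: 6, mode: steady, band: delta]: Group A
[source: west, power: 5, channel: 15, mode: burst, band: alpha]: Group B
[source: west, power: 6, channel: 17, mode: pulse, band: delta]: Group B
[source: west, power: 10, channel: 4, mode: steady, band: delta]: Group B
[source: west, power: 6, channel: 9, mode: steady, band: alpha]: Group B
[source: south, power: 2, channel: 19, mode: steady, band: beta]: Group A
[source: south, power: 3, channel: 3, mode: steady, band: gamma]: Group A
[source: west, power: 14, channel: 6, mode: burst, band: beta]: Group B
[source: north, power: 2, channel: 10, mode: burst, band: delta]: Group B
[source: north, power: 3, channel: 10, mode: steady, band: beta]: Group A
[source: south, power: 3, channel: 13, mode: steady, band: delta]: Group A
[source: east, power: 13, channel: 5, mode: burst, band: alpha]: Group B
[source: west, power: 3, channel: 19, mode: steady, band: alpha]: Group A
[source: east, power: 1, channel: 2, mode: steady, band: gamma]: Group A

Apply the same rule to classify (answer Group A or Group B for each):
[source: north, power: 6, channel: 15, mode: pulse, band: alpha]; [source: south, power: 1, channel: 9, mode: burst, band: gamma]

Group B, Group B

One predicate separates the groups cleanly: mode is steady AND power ≤ 3.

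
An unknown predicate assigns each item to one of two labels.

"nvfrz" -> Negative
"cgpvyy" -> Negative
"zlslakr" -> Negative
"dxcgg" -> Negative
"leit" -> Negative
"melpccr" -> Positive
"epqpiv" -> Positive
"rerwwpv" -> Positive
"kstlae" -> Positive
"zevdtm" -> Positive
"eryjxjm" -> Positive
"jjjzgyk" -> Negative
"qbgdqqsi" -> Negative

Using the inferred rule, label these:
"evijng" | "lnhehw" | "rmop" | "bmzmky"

Positive, Positive, Negative, Negative

The common property of the 'Positive' items is: length ≥ 5 AND contains 'e'. No 'Negative' item has it.
"evijng": length 6, has 'e', passes → Positive.
"lnhehw": length 6, has 'e', passes → Positive.
"rmop": length 4, no 'e', doesn't qualify → Negative.
"bmzmky": length 6, no 'e', doesn't qualify → Negative.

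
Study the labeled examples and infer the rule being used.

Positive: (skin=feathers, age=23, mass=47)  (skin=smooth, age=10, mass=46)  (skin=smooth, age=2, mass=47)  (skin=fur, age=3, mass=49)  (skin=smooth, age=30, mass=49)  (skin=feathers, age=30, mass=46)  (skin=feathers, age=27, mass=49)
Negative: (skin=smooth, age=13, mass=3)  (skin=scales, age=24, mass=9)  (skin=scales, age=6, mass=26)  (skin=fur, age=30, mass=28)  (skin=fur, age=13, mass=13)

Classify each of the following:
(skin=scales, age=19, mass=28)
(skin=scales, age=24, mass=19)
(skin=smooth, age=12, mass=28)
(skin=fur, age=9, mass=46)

Negative, Negative, Negative, Positive

A rule that fits every label: mass ≥ 46 — true of each 'Positive' example, false of each 'Negative' one.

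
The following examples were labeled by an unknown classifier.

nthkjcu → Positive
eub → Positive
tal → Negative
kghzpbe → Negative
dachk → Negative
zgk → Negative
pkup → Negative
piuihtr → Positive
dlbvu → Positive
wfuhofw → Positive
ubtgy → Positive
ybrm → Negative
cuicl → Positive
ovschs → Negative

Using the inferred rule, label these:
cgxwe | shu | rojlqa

The simplest hypothesis consistent with all the labels is: odd length AND contains 'u'.
cgxwe: length 5, no 'u' — doesn't match, so Negative.
shu: length 3, has 'u' — qualifies, so Positive.
rojlqa: length 6, no 'u' — doesn't match, so Negative.

Negative, Positive, Negative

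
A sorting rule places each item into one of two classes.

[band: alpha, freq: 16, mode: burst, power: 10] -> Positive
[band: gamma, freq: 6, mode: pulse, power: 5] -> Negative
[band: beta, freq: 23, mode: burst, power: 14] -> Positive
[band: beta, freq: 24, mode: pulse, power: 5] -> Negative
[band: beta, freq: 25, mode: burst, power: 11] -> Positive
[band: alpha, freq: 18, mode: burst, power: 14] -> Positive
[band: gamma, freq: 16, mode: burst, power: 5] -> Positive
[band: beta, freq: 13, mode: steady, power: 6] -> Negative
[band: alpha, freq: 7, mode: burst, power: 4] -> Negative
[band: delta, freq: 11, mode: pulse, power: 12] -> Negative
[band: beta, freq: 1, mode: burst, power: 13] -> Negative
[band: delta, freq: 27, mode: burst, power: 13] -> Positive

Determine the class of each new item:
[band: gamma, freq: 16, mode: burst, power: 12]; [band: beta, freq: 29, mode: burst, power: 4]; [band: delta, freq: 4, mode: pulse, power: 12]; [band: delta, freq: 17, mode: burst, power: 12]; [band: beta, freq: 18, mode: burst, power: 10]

The simplest hypothesis consistent with all the labels is: mode is burst AND freq ≥ 11.

Positive, Positive, Negative, Positive, Positive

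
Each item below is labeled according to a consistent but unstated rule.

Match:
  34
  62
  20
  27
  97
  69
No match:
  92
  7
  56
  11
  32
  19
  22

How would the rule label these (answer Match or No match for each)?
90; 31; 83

The common property of the 'Match' items is: ≡ 6 (mod 7). No 'No match' item has it.

Match, No match, Match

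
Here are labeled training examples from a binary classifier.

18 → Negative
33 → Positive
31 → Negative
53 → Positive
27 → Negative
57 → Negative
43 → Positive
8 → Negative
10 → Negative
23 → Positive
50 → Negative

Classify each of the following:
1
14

Negative, Negative

The classifier is using: ends in digit 3.
1: Negative (last digit 1).
14: Negative (last digit 4).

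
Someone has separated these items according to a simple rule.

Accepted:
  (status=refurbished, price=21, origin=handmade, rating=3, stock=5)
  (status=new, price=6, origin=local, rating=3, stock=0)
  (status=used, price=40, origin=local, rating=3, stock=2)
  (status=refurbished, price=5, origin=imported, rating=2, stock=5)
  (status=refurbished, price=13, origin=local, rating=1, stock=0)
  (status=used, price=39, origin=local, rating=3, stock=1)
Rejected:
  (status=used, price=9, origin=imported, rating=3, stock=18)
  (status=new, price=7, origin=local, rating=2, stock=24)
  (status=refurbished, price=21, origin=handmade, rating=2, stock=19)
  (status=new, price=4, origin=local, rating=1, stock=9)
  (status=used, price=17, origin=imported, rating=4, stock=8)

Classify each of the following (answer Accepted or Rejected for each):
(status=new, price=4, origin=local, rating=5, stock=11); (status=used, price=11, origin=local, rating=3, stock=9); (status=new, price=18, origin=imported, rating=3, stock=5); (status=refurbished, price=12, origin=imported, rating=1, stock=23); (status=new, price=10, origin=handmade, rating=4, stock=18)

One predicate separates the groups cleanly: stock ≤ 5.
Rejected: (status=new, price=4, origin=local, rating=5, stock=11), since stock = 11.
Rejected: (status=used, price=11, origin=local, rating=3, stock=9), since stock = 9.
Accepted: (status=new, price=18, origin=imported, rating=3, stock=5), since stock = 5.
Rejected: (status=refurbished, price=12, origin=imported, rating=1, stock=23), since stock = 23.
Rejected: (status=new, price=10, origin=handmade, rating=4, stock=18), since stock = 18.

Rejected, Rejected, Accepted, Rejected, Rejected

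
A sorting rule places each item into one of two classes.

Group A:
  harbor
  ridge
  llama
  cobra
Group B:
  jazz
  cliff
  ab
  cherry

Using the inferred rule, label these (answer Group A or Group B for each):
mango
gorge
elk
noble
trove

Every 'Group A' example satisfies: has ≥ 2 vowels. None of the 'Group B' examples do.
mango: 2 vowels — fits, so Group A. gorge: 2 vowels — fits, so Group A. elk: 1 vowel — does not fit, so Group B. noble: 2 vowels — fits, so Group A. trove: 2 vowels — fits, so Group A.

Group A, Group A, Group B, Group A, Group A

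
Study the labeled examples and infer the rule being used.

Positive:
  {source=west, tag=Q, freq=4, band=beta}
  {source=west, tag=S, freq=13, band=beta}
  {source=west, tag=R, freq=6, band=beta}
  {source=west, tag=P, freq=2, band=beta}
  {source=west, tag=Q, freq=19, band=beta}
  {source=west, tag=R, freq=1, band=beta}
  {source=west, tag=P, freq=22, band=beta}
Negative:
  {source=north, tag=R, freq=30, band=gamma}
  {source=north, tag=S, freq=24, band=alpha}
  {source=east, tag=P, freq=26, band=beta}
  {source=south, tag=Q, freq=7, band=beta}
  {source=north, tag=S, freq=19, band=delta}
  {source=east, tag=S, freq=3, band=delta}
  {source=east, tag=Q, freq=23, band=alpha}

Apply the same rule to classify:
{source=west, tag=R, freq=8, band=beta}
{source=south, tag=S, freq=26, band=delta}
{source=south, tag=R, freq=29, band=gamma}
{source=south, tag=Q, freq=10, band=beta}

Positive, Negative, Negative, Negative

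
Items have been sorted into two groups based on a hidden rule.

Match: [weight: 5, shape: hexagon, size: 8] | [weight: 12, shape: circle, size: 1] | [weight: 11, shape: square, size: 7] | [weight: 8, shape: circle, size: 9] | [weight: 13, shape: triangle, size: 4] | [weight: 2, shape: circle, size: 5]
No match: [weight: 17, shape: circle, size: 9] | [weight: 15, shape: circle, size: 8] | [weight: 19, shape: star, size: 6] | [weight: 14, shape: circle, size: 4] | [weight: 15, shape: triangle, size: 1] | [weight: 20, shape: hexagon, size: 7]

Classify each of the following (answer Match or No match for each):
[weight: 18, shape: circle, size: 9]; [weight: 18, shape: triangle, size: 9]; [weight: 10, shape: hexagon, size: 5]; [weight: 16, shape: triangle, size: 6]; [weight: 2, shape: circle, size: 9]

The simplest hypothesis consistent with all the labels is: weight ≤ 13.

No match, No match, Match, No match, Match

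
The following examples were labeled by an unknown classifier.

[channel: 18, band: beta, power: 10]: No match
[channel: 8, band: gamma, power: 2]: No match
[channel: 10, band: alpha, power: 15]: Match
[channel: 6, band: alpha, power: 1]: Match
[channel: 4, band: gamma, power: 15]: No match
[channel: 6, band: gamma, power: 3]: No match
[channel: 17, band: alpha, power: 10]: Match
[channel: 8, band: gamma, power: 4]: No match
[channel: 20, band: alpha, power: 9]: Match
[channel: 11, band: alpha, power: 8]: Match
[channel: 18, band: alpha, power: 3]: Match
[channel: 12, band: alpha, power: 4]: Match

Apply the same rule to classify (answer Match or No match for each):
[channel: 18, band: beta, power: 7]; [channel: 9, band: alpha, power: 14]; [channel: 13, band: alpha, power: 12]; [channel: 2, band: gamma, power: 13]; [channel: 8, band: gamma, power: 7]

No match, Match, Match, No match, No match

Checking candidate rules against both groups, what survives is: band is alpha.
[channel: 18, band: beta, power: 7]: band is beta, lacks this property → No match.
[channel: 9, band: alpha, power: 14]: band is alpha, matches → Match.
[channel: 13, band: alpha, power: 12]: band is alpha, matches → Match.
[channel: 2, band: gamma, power: 13]: band is gamma, lacks this property → No match.
[channel: 8, band: gamma, power: 7]: band is gamma, lacks this property → No match.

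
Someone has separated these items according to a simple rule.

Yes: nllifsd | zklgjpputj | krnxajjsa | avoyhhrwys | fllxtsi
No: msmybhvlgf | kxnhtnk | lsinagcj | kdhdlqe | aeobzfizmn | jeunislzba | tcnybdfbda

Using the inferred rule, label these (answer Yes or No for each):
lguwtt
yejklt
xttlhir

All 'Yes' examples share one property — has a double letter — and every 'No' example lacks it.
lguwtt — 'tt' doubled, hence Yes.
yejklt — no doubled letter, hence No.
xttlhir — 'tt' doubled, hence Yes.

Yes, No, Yes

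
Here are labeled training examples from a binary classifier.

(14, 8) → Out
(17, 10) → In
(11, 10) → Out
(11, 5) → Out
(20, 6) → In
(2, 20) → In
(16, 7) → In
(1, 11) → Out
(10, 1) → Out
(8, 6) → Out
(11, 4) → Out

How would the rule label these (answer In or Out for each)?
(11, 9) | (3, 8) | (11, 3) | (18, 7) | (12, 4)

Out, Out, Out, In, Out

The distinguishing property — max ≥ 16 — holds for all the 'In' cases and none of the 'Out' cases.
(11, 9): max 11, doesn't match → Out.
(3, 8): max 8, doesn't match → Out.
(11, 3): max 11, doesn't match → Out.
(18, 7): max 18, checks out → In.
(12, 4): max 12, doesn't match → Out.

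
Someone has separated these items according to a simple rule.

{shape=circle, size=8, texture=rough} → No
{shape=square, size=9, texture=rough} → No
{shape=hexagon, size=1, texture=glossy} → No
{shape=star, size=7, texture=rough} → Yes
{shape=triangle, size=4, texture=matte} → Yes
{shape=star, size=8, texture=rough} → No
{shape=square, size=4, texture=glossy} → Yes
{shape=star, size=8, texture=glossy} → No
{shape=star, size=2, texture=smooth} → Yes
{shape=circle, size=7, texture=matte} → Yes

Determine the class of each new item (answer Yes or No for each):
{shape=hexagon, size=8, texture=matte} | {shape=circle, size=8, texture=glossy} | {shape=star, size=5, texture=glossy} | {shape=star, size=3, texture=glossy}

No, No, Yes, Yes

A rule that fits every label: size ≥ 2 AND size ≤ 7 — true of each 'Yes' example, false of each 'No' one.
{shape=hexagon, size=8, texture=matte} — size = 8, hence No. {shape=circle, size=8, texture=glossy} — size = 8, hence No. {shape=star, size=5, texture=glossy} — size = 5, hence Yes. {shape=star, size=3, texture=glossy} — size = 3, hence Yes.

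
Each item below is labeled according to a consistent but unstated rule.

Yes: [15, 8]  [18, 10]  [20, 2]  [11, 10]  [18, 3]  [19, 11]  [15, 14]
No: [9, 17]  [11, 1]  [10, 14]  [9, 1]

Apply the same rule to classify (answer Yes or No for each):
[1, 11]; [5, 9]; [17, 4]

Rule: first > second AND sum ≥ 21. This holds for each 'Yes' example and fails for each 'No' one.

No, No, Yes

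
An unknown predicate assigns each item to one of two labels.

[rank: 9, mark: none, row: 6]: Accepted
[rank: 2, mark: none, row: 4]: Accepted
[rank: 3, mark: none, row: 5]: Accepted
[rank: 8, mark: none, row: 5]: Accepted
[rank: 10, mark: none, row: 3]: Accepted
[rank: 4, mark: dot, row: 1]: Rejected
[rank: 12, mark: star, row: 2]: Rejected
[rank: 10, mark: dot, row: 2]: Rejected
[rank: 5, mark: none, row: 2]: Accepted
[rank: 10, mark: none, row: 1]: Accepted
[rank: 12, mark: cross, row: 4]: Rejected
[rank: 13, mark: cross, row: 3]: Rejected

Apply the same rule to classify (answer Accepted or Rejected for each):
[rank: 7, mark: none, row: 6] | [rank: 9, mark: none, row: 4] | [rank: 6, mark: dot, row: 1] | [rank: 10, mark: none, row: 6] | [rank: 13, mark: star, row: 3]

Accepted, Accepted, Rejected, Accepted, Rejected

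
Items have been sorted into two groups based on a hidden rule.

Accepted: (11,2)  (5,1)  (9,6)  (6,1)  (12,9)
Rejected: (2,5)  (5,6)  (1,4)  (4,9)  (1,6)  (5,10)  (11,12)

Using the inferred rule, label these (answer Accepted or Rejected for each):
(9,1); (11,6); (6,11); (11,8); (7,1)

Accepted, Accepted, Rejected, Accepted, Accepted

Rule: first > second. This holds for each 'Accepted' example and fails for each 'Rejected' one.
Accepted: (9,1), since 9 > 1.
Accepted: (11,6), since 11 > 6.
Rejected: (6,11), since 6 < 11.
Accepted: (11,8), since 11 > 8.
Accepted: (7,1), since 7 > 1.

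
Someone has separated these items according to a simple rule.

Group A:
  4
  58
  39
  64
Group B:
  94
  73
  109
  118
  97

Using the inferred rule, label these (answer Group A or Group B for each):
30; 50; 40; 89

Group A, Group A, Group A, Group B

All 'Group A' examples share one property — at most 64 — and every 'Group B' example lacks it.
Group A: 30, since 30 ≤ 64. Group A: 50, since 50 ≤ 64. Group A: 40, since 40 ≤ 64. Group B: 89, since 89 > 64.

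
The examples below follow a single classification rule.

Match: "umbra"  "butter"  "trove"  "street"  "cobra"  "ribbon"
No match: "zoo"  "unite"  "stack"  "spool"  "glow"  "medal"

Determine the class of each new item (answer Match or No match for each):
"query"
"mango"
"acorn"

The rule appears to be: contains 'r'.
"query": has 'r', matches → Match.
"mango": no 'r', doesn't qualify → No match.
"acorn": has 'r', matches → Match.

Match, No match, Match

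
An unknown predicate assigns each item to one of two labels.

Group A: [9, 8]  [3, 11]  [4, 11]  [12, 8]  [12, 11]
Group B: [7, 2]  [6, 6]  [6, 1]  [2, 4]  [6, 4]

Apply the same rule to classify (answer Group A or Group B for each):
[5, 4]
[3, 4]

The rule appears to be: sum ≥ 14.
[5, 4]: 5+4 = 9 — does not fit, so Group B. [3, 4]: 3+4 = 7 — does not fit, so Group B.

Group B, Group B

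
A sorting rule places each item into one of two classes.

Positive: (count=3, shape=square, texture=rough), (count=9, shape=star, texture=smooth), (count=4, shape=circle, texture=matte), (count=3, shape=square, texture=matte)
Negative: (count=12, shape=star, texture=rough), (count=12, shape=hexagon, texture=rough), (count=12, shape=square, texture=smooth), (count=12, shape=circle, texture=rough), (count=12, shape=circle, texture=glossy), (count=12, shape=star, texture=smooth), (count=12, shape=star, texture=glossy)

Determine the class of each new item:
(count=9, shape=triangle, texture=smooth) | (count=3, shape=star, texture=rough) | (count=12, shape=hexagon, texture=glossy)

Positive, Positive, Negative

The simplest hypothesis consistent with all the labels is: count ≤ 9.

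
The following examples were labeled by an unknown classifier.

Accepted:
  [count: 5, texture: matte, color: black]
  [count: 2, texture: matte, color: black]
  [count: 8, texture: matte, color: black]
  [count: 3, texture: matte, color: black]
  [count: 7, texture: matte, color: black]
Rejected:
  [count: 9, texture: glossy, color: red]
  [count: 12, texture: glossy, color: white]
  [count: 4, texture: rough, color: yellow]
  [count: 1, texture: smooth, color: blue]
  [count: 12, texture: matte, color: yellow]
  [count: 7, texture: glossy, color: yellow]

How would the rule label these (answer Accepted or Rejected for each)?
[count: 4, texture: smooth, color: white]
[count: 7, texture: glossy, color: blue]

'Accepted' ⟺ color is black.

Rejected, Rejected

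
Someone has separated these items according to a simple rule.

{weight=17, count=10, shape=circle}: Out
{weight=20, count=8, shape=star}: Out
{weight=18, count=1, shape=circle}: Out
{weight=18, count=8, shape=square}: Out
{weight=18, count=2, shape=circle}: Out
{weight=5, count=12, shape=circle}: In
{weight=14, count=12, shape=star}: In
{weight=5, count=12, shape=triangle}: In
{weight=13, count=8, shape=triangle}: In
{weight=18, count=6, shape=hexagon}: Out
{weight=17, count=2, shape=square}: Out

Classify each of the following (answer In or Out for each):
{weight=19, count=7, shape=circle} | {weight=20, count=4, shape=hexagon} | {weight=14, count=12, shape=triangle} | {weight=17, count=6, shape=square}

Out, Out, In, Out

The distinguishing property — weight ≤ 14 — holds for all the 'In' cases and none of the 'Out' cases.
{weight=19, count=7, shape=circle} → weight = 19 → Out.
{weight=20, count=4, shape=hexagon} → weight = 20 → Out.
{weight=14, count=12, shape=triangle} → weight = 14 → In.
{weight=17, count=6, shape=square} → weight = 17 → Out.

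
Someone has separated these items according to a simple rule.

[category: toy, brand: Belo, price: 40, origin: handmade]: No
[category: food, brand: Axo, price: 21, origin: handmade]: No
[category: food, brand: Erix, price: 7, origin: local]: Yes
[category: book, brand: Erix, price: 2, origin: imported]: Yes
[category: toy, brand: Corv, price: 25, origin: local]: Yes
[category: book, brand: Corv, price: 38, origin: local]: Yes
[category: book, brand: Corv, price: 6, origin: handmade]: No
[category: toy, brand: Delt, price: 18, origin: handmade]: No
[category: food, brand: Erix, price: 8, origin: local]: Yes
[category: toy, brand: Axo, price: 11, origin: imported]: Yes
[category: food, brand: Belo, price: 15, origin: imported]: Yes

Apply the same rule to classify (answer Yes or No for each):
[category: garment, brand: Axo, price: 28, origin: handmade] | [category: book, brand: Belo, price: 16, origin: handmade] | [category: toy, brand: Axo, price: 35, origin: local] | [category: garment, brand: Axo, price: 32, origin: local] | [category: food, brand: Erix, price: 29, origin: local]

No, No, Yes, Yes, Yes

'Yes' ⟺ origin is not handmade.
[category: garment, brand: Axo, price: 28, origin: handmade] → origin is handmade → No. [category: book, brand: Belo, price: 16, origin: handmade] → origin is handmade → No. [category: toy, brand: Axo, price: 35, origin: local] → origin is local → Yes. [category: garment, brand: Axo, price: 32, origin: local] → origin is local → Yes. [category: food, brand: Erix, price: 29, origin: local] → origin is local → Yes.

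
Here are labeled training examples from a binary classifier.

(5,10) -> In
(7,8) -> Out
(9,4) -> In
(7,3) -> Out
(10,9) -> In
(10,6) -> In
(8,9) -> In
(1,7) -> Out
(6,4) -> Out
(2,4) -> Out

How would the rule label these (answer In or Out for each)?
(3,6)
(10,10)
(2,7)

All 'In' examples share one property — max ≥ 9 — and every 'Out' example lacks it.
(3,6): Out (max 6).
(10,10): In (max 10).
(2,7): Out (max 7).

Out, In, Out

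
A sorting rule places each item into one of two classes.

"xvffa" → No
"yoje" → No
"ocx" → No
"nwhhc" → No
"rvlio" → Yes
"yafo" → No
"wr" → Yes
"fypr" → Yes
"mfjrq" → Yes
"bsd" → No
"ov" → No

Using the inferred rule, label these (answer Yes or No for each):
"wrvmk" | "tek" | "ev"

Yes, No, No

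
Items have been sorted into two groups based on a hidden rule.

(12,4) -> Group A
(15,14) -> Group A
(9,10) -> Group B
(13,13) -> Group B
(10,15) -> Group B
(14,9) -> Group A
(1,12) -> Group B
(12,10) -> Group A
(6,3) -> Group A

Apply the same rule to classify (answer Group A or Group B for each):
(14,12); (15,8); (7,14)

The pattern is that an item is 'Group A' exactly when: first > second.

Group A, Group A, Group B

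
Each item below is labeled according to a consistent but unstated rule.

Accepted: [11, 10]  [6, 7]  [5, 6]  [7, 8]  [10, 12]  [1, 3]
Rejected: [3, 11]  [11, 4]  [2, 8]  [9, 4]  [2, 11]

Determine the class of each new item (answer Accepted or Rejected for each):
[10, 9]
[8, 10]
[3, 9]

One predicate separates the groups cleanly: |first − second| ≤ 2.
[10, 9] — |10−9| = 1, hence Accepted.
[8, 10] — |8−10| = 2, hence Accepted.
[3, 9] — |3−9| = 6, hence Rejected.

Accepted, Accepted, Rejected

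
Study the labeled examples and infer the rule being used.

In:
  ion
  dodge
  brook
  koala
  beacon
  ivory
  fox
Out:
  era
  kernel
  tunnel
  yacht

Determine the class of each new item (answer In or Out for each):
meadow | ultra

The simplest hypothesis consistent with all the labels is: contains 'o'.
meadow: has 'o' — meets the rule, so In.
ultra: no 'o' — does not pass, so Out.

In, Out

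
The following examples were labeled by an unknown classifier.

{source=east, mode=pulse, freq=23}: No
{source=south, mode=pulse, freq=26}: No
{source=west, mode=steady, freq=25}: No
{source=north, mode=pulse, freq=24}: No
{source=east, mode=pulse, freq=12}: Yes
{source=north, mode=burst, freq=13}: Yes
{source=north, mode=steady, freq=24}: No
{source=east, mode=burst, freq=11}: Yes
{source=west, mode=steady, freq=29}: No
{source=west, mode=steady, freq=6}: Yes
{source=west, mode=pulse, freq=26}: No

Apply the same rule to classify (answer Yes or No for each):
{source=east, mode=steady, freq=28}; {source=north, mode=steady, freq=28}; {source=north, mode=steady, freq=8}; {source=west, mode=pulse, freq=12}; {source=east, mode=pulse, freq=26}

No, No, Yes, Yes, No

Every 'Yes' example satisfies: freq ≤ 13. None of the 'No' examples do.
No: {source=east, mode=steady, freq=28}, since freq = 28. No: {source=north, mode=steady, freq=28}, since freq = 28. Yes: {source=north, mode=steady, freq=8}, since freq = 8. Yes: {source=west, mode=pulse, freq=12}, since freq = 12. No: {source=east, mode=pulse, freq=26}, since freq = 26.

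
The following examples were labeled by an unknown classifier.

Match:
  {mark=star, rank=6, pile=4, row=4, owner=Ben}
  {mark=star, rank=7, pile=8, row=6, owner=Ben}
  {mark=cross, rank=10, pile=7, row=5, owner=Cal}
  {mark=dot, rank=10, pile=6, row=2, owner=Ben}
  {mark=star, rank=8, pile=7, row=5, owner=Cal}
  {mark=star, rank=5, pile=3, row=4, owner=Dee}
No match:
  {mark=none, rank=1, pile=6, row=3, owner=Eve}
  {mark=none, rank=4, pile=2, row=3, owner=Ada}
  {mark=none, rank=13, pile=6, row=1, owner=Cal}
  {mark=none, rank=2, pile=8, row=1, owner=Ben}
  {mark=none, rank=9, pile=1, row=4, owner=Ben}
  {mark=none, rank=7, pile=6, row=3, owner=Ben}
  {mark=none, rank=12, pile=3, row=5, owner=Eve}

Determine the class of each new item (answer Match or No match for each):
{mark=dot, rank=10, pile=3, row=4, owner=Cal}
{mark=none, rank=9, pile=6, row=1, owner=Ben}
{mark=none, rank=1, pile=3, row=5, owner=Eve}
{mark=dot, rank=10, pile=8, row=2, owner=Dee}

The distinguishing property — mark is not none — holds for all the 'Match' cases and none of the 'No match' cases.
{mark=dot, rank=10, pile=3, row=4, owner=Cal}: Match (mark is dot). {mark=none, rank=9, pile=6, row=1, owner=Ben}: No match (mark is none). {mark=none, rank=1, pile=3, row=5, owner=Eve}: No match (mark is none). {mark=dot, rank=10, pile=8, row=2, owner=Dee}: Match (mark is dot).

Match, No match, No match, Match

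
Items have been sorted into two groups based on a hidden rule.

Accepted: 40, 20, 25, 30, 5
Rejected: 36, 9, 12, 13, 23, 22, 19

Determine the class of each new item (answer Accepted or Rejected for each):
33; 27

Rejected, Rejected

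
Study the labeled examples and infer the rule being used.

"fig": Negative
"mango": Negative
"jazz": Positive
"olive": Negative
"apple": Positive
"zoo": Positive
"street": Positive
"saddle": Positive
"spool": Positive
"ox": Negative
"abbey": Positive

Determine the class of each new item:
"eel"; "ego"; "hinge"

Positive, Negative, Negative

The common property of the 'Positive' items is: has a double letter. No 'Negative' item has it.
"eel": 'ee' doubled, passes → Positive.
"ego": no doubled letter, fails this test → Negative.
"hinge": no doubled letter, fails this test → Negative.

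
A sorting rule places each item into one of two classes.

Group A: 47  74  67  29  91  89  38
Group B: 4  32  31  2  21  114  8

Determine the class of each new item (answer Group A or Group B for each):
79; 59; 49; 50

The classifier is using: digit sum ≥ 9.
79: Group A (digit sum 7+9 = 16).
59: Group A (digit sum 5+9 = 14).
49: Group A (digit sum 4+9 = 13).
50: Group B (digit sum 5+0 = 5).

Group A, Group A, Group A, Group B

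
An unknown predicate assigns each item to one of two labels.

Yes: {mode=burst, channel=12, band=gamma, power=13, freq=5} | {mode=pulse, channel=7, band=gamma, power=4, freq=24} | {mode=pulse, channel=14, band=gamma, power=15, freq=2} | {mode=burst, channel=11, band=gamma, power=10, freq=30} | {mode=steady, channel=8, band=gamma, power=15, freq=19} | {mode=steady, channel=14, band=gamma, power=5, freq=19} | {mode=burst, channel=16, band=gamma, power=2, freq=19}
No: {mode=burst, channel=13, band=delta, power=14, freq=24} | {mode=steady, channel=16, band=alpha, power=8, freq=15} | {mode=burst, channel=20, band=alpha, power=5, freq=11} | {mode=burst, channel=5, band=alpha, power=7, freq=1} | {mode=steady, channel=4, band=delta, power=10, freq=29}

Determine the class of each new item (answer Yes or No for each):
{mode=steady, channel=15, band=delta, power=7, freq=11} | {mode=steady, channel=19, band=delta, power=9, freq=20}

Every 'Yes' example satisfies: band is gamma. None of the 'No' examples do.
{mode=steady, channel=15, band=delta, power=7, freq=11}: band is delta — does not fit, so No.
{mode=steady, channel=19, band=delta, power=9, freq=20}: band is delta — does not fit, so No.

No, No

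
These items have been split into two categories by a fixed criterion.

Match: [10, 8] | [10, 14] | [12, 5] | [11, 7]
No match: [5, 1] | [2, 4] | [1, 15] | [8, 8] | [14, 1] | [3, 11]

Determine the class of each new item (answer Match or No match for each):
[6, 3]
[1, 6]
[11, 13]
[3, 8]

No match, No match, Match, No match

Every 'Match' example satisfies: sum ≥ 17. None of the 'No match' examples do.
[6, 3]: 6+3 = 9, does not satisfy this → No match. [1, 6]: 1+6 = 7, does not satisfy this → No match. [11, 13]: 11+13 = 24, has this property → Match. [3, 8]: 3+8 = 11, does not satisfy this → No match.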